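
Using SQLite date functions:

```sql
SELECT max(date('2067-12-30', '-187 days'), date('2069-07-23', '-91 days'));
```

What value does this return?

2069-04-23

date('2067-12-30', '-187 days') → 2067-06-26.
date('2069-07-23', '-91 days') → 2069-04-23.
Later of the two is 2069-04-23.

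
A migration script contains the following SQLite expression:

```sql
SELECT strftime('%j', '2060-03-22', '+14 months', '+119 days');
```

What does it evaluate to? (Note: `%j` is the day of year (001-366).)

First apply '+14 months', '+119 days': 2060-03-22 → 2061-09-18.
Day-of-year for 2061-09-18: days since 2061-01-01 inclusive = 261, zero-padded to 261.

261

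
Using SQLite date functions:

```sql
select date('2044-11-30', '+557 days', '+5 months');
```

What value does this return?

Applying '+557 days' to 2044-11-30: counting 557 days forward gives 2046-06-10.
Adding +5 months to 2046-06-10 gives 2046-11-10.

2046-11-10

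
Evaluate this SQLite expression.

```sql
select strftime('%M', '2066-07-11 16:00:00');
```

00

`%M` extracts the 2-digit minute: 00.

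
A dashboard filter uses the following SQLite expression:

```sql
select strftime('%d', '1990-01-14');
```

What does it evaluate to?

14

`%d` extracts the 2-digit day of month: 14.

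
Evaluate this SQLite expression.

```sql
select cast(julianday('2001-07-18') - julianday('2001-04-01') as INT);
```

108

29 days remain in April 2001 after the 1st (30 − 1).
May 2001: 31 days.
June 2001: 30 days.
Then 18 days into July 2001.
Total: 29 + 31 + 30 + 18 = 108.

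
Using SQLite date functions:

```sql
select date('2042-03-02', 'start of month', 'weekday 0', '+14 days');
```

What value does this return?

`start of month` rewinds 2042-03-02 to 2042-03-01.
`weekday 0` advances to the next Sunday; 2042-03-01 is a Saturday, so it moves forward to 2042-03-02.
Advancing 14 more days within March lands on 2042-03-16.

2042-03-16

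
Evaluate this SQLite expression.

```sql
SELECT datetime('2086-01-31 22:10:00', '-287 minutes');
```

2086-01-31 17:23:00

287 minutes = 4h 47m; -287 minutes from 2086-01-31 22:10:00 is 2086-01-31 17:23:00.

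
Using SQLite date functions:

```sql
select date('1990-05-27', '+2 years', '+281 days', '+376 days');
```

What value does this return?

1994-03-15

Adding +2 years to 1990-05-27 gives 1992-05-27.
Applying '+281 days' to 1992-05-27: counting 281 days forward gives 1993-03-04.
Applying '+376 days' to 1993-03-04: counting 376 days forward gives 1994-03-15.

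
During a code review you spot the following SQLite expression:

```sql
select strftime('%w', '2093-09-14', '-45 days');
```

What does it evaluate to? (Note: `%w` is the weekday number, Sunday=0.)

First apply '-45 days': 2093-09-14 → 2093-07-31.
2093-07-31 is a Friday; with Sunday=0 that is 5.

5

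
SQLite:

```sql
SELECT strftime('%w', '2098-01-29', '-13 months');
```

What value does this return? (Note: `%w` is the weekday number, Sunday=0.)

6

First apply '-13 months': 2098-01-29 → 2096-12-29.
2096-12-29 is a Saturday; with Sunday=0 that is 6.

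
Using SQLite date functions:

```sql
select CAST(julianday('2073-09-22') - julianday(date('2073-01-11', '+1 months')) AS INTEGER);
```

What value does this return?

Adding +1 month to 2073-01-11 gives 2073-02-11.
17 days remain in February 2073 after the 11th (28 − 11).
Full months from March 2073 through August 2073 contribute their day counts.
Then 22 days into September 2073.
Total: 17 + 31 + 30 + 31 + 30 + 31 + 31 + 22 = 223.

223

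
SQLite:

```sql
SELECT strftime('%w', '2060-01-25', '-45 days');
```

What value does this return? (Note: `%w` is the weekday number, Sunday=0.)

4

First apply '-45 days': 2060-01-25 → 2059-12-11.
2059-12-11 is a Thursday; with Sunday=0 that is 4.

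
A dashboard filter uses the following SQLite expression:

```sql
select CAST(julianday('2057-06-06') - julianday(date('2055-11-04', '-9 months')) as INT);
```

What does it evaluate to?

853

Adding -9 months to 2055-11-04 gives 2055-02-04.
24 days remain in February 2055 after the 4th (28 − 4).
Full months from March 2055 through May 2057 contribute their day counts.
Then 6 days into June 2057.
Total: 24 + 31 + 30 + 31 + 30 + 31 + 31 + 30 + 31 + 30 + 31 + 31 + 29 + 31 + 30 + 31 + 30 + 31 + 31 + 30 + 31 + 30 + 31 + 31 + 28 + 31 + 30 + 31 + 6 = 853.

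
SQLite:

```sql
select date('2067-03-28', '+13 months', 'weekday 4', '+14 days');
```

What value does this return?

2068-05-17

Adding +13 months to 2067-03-28 gives 2068-04-28.
`weekday 4` advances to the next Thursday; 2068-04-28 is a Saturday, so it moves forward to 2068-05-03.
Advancing 14 more days within May lands on 2068-05-17.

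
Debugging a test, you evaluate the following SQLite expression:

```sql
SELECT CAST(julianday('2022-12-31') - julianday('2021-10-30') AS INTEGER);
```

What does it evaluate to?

1 day remains in October 2021 after the 30th (31 − 30).
Full months from November 2021 through November 2022 contribute their day counts.
Then 31 days into December 2022.
Total: 1 + 30 + 31 + 31 + 28 + 31 + 30 + 31 + 30 + 31 + 31 + 30 + 31 + 30 + 31 = 427.

427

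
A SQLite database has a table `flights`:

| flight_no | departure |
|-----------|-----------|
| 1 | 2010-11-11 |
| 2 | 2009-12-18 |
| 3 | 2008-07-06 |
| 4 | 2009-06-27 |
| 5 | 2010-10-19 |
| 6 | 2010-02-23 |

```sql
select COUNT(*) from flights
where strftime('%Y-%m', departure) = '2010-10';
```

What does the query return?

1

Rows with year-month 2010-10: 2010-10-19 → 1.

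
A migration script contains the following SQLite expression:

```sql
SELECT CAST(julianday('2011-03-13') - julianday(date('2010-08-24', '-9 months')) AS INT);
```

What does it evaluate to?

474

Adding -9 months to 2010-08-24 gives 2009-11-24.
6 days remain in November 2009 after the 24th (30 − 24).
Full months from December 2009 through February 2011 contribute their day counts.
Then 13 days into March 2011.
Total: 6 + 31 + 31 + 28 + 31 + 30 + 31 + 30 + 31 + 31 + 30 + 31 + 30 + 31 + 31 + 28 + 13 = 474.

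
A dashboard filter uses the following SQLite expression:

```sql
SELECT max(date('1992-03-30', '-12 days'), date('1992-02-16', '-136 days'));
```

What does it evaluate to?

1992-03-18

date('1992-03-30', '-12 days') → 1992-03-18.
date('1992-02-16', '-136 days') → 1991-10-03.
Later of the two is 1992-03-18.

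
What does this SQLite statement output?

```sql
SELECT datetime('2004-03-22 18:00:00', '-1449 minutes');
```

2004-03-21 17:51:00

1449 minutes = 24h 9m; -1449 minutes from 2004-03-22 18:00:00 is 2004-03-21 17:51:00 (crosses midnight).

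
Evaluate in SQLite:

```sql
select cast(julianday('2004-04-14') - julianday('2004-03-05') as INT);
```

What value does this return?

26 days remain in March 2004 after the 5th (31 − 5).
Then 14 days into April 2004.
Total: 26 + 14 = 40.

40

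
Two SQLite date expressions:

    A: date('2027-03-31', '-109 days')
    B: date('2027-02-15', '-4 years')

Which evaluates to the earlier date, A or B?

B

A = 2026-12-12.
B = 2023-02-15.
B is earlier.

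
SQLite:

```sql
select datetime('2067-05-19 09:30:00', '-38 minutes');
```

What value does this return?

-38 minutes from 2067-05-19 09:30:00 is 2067-05-19 08:52:00.

2067-05-19 08:52:00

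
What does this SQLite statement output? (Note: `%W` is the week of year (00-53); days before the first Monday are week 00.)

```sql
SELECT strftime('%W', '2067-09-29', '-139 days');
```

19

First apply '-139 days': 2067-09-29 → 2067-05-13.
2067-05-13 is a Friday. SQLite's %W counts Mondays since the year started; the result is 19.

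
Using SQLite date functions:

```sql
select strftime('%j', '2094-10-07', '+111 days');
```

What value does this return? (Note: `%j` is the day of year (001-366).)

First apply '+111 days': 2094-10-07 → 2095-01-26.
Day-of-year for 2095-01-26: days since 2095-01-01 inclusive = 26, zero-padded to 026.

026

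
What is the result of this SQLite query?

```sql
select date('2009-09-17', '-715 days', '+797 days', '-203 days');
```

2009-05-19

Applying '-715 days' to 2009-09-17: counting 715 days back gives 2007-10-03.
Applying '+797 days' to 2007-10-03: counting 797 days forward gives 2009-12-08.
Applying '-203 days' to 2009-12-08: counting 203 days back gives 2009-05-19.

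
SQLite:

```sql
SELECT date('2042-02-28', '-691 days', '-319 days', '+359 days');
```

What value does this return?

2040-05-18

Applying '-691 days' to 2042-02-28: counting 691 days back gives 2040-04-08.
Applying '-319 days' to 2040-04-08: counting 319 days back gives 2039-05-25.
Applying '+359 days' to 2039-05-25: counting 359 days forward gives 2040-05-18.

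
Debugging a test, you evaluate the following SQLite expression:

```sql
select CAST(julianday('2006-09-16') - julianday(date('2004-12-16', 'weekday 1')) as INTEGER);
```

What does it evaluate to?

`weekday 1` advances to the next Monday; 2004-12-16 is a Thursday, so it moves forward to 2004-12-20.
11 days remain in December 2004 after the 20th (31 − 20).
Full months from January 2005 through August 2006 contribute their day counts.
Then 16 days into September 2006.
Total: 11 + 31 + 28 + 31 + 30 + 31 + 30 + 31 + 31 + 30 + 31 + 30 + 31 + 31 + 28 + 31 + 30 + 31 + 30 + 31 + 31 + 16 = 635.

635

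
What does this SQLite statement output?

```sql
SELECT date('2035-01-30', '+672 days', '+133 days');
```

Applying '+672 days' to 2035-01-30: counting 672 days forward gives 2036-12-02.
Applying '+133 days' to 2036-12-02: counting 133 days forward gives 2037-04-14.

2037-04-14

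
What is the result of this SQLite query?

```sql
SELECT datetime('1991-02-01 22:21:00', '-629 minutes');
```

629 minutes = 10h 29m; -629 minutes from 1991-02-01 22:21:00 is 1991-02-01 11:52:00.

1991-02-01 11:52:00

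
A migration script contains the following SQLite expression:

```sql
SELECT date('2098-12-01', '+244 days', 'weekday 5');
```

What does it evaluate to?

2099-08-07

Applying '+244 days' to 2098-12-01: counting 244 days forward gives 2099-08-02.
`weekday 5` advances to the next Friday; 2099-08-02 is a Sunday, so it moves forward to 2099-08-07.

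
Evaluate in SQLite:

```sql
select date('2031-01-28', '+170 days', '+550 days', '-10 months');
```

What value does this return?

2032-03-17

Applying '+170 days' to 2031-01-28: counting 170 days forward gives 2031-07-17.
Applying '+550 days' to 2031-07-17: counting 550 days forward gives 2033-01-17.
Adding -10 months to 2033-01-17 gives 2032-03-17.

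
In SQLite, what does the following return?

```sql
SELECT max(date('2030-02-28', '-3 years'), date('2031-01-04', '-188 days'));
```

2030-06-30

date('2030-02-28', '-3 years') → 2027-02-28.
date('2031-01-04', '-188 days') → 2030-06-30.
Later of the two is 2030-06-30.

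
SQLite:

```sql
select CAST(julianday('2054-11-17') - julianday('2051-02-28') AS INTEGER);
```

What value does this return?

1358

0 days remain in February 2051 after the 28th (28 − 28).
Full months from March 2051 through October 2054 contribute their day counts.
Then 17 days into November 2054.
Total: 0 + 31 + 30 + 31 + 30 + 31 + 31 + 30 + 31 + 30 + 31 + 31 + 29 + 31 + 30 + 31 + 30 + 31 + 31 + 30 + 31 + 30 + 31 + 31 + 28 + 31 + 30 + 31 + 30 + 31 + 31 + 30 + 31 + 30 + 31 + 31 + 28 + 31 + 30 + 31 + 30 + 31 + 31 + 30 + 31 + 17 = 1358.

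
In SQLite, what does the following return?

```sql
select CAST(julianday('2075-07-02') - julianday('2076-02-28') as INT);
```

29 days remain in July 2075 after the 2nd (31 − 2).
Full months from August 2075 through January 2076 contribute their day counts.
Then 28 days into February 2076.
Total: 29 + 31 + 30 + 31 + 30 + 31 + 31 + 28 = 241.
The subtraction is earlier − later, so the result is −241 → -241.

-241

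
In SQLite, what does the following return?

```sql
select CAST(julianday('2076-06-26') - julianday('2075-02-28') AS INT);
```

0 days remain in February 2075 after the 28th (28 − 28).
Full months from March 2075 through May 2076 contribute their day counts.
Then 26 days into June 2076.
Total: 0 + 31 + 30 + 31 + 30 + 31 + 31 + 30 + 31 + 30 + 31 + 31 + 29 + 31 + 30 + 31 + 26 = 484.

484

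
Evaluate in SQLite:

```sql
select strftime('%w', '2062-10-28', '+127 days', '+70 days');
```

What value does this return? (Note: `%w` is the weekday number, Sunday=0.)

First apply '+127 days', '+70 days': 2062-10-28 → 2063-05-13.
2063-05-13 is a Sunday; with Sunday=0 that is 0.

0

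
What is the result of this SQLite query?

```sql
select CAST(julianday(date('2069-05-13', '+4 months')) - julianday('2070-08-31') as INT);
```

-352

Adding +4 months to 2069-05-13 gives 2069-09-13.
17 days remain in September 2069 after the 13th (30 − 13).
Full months from October 2069 through July 2070 contribute their day counts.
Then 31 days into August 2070.
Total: 17 + 31 + 30 + 31 + 31 + 28 + 31 + 30 + 31 + 30 + 31 + 31 = 352.
The subtraction is earlier − later, so the result is −352 → -352.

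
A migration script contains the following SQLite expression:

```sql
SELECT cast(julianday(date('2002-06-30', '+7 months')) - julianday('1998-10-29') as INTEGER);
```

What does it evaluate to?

Adding +7 months to 2002-06-30 gives 2003-01-30.
2 days remain in October 1998 after the 29th (31 − 29).
Full months from November 1998 through December 2002 contribute their day counts.
Then 30 days into January 2003.
Total: 2 + 30 + 31 + 31 + 28 + 31 + 30 + 31 + 30 + 31 + 31 + 30 + 31 + 30 + 31 + 31 + 29 + 31 + 30 + 31 + 30 + 31 + 31 + 30 + 31 + 30 + 31 + 31 + 28 + 31 + 30 + 31 + 30 + 31 + 31 + 30 + 31 + 30 + 31 + 31 + 28 + 31 + 30 + 31 + 30 + 31 + 31 + 30 + 31 + 30 + 31 + 30 = 1554.

1554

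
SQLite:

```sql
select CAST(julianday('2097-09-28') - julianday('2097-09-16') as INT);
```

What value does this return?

12

Both dates are in September 2097: 28 − 16 = 12.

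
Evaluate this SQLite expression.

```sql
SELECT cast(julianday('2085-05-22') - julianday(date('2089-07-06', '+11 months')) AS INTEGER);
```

-1841

Adding +11 months to 2089-07-06 gives 2090-06-06.
9 days remain in May 2085 after the 22nd (31 − 22).
Full months from June 2085 through May 2090 contribute their day counts.
Then 6 days into June 2090.
Total: 9 + 30 + 31 + 31 + 30 + 31 + 30 + 31 + 31 + 28 + 31 + 30 + 31 + 30 + 31 + 31 + 30 + 31 + 30 + 31 + 31 + 28 + 31 + 30 + 31 + 30 + 31 + 31 + 30 + 31 + 30 + 31 + 31 + 29 + 31 + 30 + 31 + 30 + 31 + 31 + 30 + 31 + 30 + 31 + 31 + 28 + 31 + 30 + 31 + 30 + 31 + 31 + 30 + 31 + 30 + 31 + 31 + 28 + 31 + 30 + 31 + 6 = 1841.
The subtraction is earlier − later, so the result is −1841 → -1841.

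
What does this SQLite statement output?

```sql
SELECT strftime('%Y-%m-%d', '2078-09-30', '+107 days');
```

2079-01-15

First apply '+107 days': 2078-09-30 → 2079-01-15.
`%Y-%m-%d` extracts the ISO date: 2079-01-15.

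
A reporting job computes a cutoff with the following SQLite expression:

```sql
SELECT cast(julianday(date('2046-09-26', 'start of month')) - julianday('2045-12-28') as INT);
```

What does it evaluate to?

247

`start of month` rewinds 2046-09-26 to 2046-09-01.
3 days remain in December 2045 after the 28th (31 − 28).
Full months from January 2046 through August 2046 contribute their day counts.
Then 1 day into September 2046.
Total: 3 + 31 + 28 + 31 + 30 + 31 + 30 + 31 + 31 + 1 = 247.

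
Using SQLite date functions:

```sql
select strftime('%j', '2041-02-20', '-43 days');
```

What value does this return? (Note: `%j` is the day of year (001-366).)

First apply '-43 days': 2041-02-20 → 2041-01-08.
Day-of-year for 2041-01-08: days since 2041-01-01 inclusive = 8, zero-padded to 008.

008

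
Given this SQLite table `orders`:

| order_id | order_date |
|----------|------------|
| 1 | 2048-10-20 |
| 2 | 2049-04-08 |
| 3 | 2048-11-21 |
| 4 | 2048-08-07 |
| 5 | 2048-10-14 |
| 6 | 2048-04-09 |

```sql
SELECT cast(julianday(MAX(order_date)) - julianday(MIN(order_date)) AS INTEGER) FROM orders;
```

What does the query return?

MIN = 2048-04-09, MAX = 2049-04-08.
21 days remain in April 2048 after the 9th (30 − 9).
Full months from May 2048 through March 2049 contribute their day counts.
Then 8 days into April 2049.
Total: 21 + 31 + 30 + 31 + 31 + 30 + 31 + 30 + 31 + 31 + 28 + 31 + 8 = 364.

364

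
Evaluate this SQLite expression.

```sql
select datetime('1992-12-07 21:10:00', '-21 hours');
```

-21 hours from 1992-12-07 21:10:00 is 1992-12-07 00:10:00.

1992-12-07 00:10:00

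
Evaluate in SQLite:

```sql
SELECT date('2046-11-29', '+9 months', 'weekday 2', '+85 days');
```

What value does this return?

2047-11-27

Adding +9 months to 2046-11-29 gives 2047-08-29.
`weekday 2` advances to the next Tuesday; 2047-08-29 is a Thursday, so it moves forward to 2047-09-03.
Applying '+85 days' to 2047-09-03: counting 85 days forward gives 2047-11-27.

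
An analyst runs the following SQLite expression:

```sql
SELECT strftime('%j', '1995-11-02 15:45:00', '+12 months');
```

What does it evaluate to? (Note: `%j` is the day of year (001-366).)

307

First apply '+12 months': 1995-11-02 15:45:00 → 1996-11-02 15:45:00.
Day-of-year for 1996-11-02: days since 1996-01-01 inclusive = 307, zero-padded to 307.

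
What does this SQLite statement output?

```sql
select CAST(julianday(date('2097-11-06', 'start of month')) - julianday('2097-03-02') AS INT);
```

`start of month` rewinds 2097-11-06 to 2097-11-01.
29 days remain in March 2097 after the 2nd (31 − 2).
Full months from April 2097 through October 2097 contribute their day counts.
Then 1 day into November 2097.
Total: 29 + 30 + 31 + 30 + 31 + 31 + 30 + 31 + 1 = 244.

244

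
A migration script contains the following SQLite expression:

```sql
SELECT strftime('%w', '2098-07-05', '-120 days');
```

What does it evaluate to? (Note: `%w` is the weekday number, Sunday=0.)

5

First apply '-120 days': 2098-07-05 → 2098-03-07.
2098-03-07 is a Friday; with Sunday=0 that is 5.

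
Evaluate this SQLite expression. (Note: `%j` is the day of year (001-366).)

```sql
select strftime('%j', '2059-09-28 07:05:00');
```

Day-of-year for 2059-09-28: days since 2059-01-01 inclusive = 271, zero-padded to 271.

271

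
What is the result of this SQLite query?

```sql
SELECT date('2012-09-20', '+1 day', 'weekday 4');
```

2012-09-27

Advancing 1 more day within September lands on 2012-09-21.
`weekday 4` advances to the next Thursday; 2012-09-21 is a Friday, so it moves forward to 2012-09-27.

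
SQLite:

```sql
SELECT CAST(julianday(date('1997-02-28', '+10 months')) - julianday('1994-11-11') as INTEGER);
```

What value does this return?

Adding +10 months to 1997-02-28 gives 1997-12-28.
19 days remain in November 1994 after the 11th (30 − 11).
Full months from December 1994 through November 1997 contribute their day counts.
Then 28 days into December 1997.
Total: 19 + 31 + 31 + 28 + 31 + 30 + 31 + 30 + 31 + 31 + 30 + 31 + 30 + 31 + 31 + 29 + 31 + 30 + 31 + 30 + 31 + 31 + 30 + 31 + 30 + 31 + 31 + 28 + 31 + 30 + 31 + 30 + 31 + 31 + 30 + 31 + 30 + 28 = 1143.

1143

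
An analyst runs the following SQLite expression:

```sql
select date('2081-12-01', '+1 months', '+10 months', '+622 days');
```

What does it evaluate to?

2084-07-15

Adding +1 month to 2081-12-01 gives 2082-01-01.
Adding +10 months to 2082-01-01 gives 2082-11-01.
Applying '+622 days' to 2082-11-01: counting 622 days forward gives 2084-07-15.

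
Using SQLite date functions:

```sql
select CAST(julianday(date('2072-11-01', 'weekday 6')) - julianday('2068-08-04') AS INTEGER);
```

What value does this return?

1554

`weekday 6` advances to the next Saturday; 2072-11-01 is a Tuesday, so it moves forward to 2072-11-05.
27 days remain in August 2068 after the 4th (31 − 4).
Full months from September 2068 through October 2072 contribute their day counts.
Then 5 days into November 2072.
Total: 27 + 30 + 31 + 30 + 31 + 31 + 28 + 31 + 30 + 31 + 30 + 31 + 31 + 30 + 31 + 30 + 31 + 31 + 28 + 31 + 30 + 31 + 30 + 31 + 31 + 30 + 31 + 30 + 31 + 31 + 28 + 31 + 30 + 31 + 30 + 31 + 31 + 30 + 31 + 30 + 31 + 31 + 29 + 31 + 30 + 31 + 30 + 31 + 31 + 30 + 31 + 5 = 1554.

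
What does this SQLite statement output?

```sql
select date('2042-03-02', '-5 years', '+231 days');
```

Adding -5 years to 2042-03-02 gives 2037-03-02.
Applying '+231 days' to 2037-03-02: counting 231 days forward gives 2037-10-19.

2037-10-19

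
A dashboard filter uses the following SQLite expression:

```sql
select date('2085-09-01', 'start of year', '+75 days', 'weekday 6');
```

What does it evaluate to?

`start of year` rewinds 2085-09-01 to 2085-01-01.
Applying '+75 days' to 2085-01-01: counting 75 days forward gives 2085-03-17.
`weekday 6` advances to the next Saturday; 2085-03-17 is already a Saturday, so it stays at 2085-03-17.

2085-03-17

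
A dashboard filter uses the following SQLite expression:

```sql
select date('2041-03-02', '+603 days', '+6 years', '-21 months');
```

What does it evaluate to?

2047-01-26

Applying '+603 days' to 2041-03-02: counting 603 days forward gives 2042-10-26.
Adding +6 years to 2042-10-26 gives 2048-10-26.
Adding -21 months to 2048-10-26 gives 2047-01-26.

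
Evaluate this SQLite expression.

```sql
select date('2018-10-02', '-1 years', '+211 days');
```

2018-05-01

Adding -1 year to 2018-10-02 gives 2017-10-02.
Applying '+211 days' to 2017-10-02: counting 211 days forward gives 2018-05-01.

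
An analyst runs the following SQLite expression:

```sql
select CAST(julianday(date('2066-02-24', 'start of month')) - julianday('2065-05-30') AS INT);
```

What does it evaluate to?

247

`start of month` rewinds 2066-02-24 to 2066-02-01.
1 day remains in May 2065 after the 30th (31 − 30).
Full months from June 2065 through January 2066 contribute their day counts.
Then 1 day into February 2066.
Total: 1 + 30 + 31 + 31 + 30 + 31 + 30 + 31 + 31 + 1 = 247.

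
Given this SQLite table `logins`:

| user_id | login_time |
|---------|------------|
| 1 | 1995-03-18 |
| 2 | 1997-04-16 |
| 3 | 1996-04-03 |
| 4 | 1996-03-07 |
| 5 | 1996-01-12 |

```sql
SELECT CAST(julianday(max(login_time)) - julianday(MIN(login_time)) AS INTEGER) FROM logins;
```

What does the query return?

760

MIN = 1995-03-18, MAX = 1997-04-16.
13 days remain in March 1995 after the 18th (31 − 18).
Full months from April 1995 through March 1997 contribute their day counts.
Then 16 days into April 1997.
Total: 13 + 30 + 31 + 30 + 31 + 31 + 30 + 31 + 30 + 31 + 31 + 29 + 31 + 30 + 31 + 30 + 31 + 31 + 30 + 31 + 30 + 31 + 31 + 28 + 31 + 16 = 760.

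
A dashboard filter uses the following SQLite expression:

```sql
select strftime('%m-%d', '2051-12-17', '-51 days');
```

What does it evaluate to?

10-27

First apply '-51 days': 2051-12-17 → 2051-10-27.
`%m-%d` extracts the month-day: 10-27.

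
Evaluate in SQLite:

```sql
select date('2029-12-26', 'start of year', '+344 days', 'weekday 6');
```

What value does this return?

`start of year` rewinds 2029-12-26 to 2029-01-01.
Applying '+344 days' to 2029-01-01: counting 344 days forward gives 2029-12-11.
`weekday 6` advances to the next Saturday; 2029-12-11 is a Tuesday, so it moves forward to 2029-12-15.

2029-12-15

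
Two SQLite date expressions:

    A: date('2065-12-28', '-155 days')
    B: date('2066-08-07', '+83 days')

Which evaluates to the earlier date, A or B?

A

A = 2065-07-26.
B = 2066-10-29.
A is earlier.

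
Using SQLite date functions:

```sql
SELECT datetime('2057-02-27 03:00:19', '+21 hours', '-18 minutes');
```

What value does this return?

+21 hours from 2057-02-27 03:00:19 is 2057-02-28 00:00:19 (crosses midnight).
-18 minutes from 2057-02-28 00:00:19 is 2057-02-27 23:42:19.

2057-02-27 23:42:19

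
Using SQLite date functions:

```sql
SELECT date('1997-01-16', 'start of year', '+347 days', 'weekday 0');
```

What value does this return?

1997-12-14

`start of year` rewinds 1997-01-16 to 1997-01-01.
Applying '+347 days' to 1997-01-01: counting 347 days forward gives 1997-12-14.
`weekday 0` advances to the next Sunday; 1997-12-14 is already a Sunday, so it stays at 1997-12-14.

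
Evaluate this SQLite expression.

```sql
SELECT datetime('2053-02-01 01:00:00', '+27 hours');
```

+27 hours from 2053-02-01 01:00:00 is 2053-02-02 04:00:00 (crosses midnight).

2053-02-02 04:00:00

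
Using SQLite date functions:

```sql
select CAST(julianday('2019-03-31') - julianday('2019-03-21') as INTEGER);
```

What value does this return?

10

Both dates are in March 2019: 31 − 21 = 10.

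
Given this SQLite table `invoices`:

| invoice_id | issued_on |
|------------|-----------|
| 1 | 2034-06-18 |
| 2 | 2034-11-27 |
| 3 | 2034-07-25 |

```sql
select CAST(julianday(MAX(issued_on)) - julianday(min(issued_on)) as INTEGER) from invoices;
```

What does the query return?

MIN = 2034-06-18, MAX = 2034-11-27.
12 days remain in June 2034 after the 18th (30 − 18).
July 2034: 31 days.
August 2034: 31 days.
September 2034: 30 days.
October 2034: 31 days.
Then 27 days into November 2034.
Total: 12 + 31 + 31 + 30 + 31 + 27 = 162.

162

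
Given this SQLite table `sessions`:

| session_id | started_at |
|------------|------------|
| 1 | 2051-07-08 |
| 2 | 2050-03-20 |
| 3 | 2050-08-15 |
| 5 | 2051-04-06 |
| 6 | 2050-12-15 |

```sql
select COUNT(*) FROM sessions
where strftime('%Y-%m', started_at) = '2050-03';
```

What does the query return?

Rows with year-month 2050-03: 2050-03-20 → 1.

1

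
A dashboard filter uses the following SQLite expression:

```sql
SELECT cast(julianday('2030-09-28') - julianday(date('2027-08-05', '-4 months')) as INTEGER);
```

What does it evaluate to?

Adding -4 months to 2027-08-05 gives 2027-04-05.
25 days remain in April 2027 after the 5th (30 − 5).
Full months from May 2027 through August 2030 contribute their day counts.
Then 28 days into September 2030.
Total: 25 + 31 + 30 + 31 + 31 + 30 + 31 + 30 + 31 + 31 + 29 + 31 + 30 + 31 + 30 + 31 + 31 + 30 + 31 + 30 + 31 + 31 + 28 + 31 + 30 + 31 + 30 + 31 + 31 + 30 + 31 + 30 + 31 + 31 + 28 + 31 + 30 + 31 + 30 + 31 + 31 + 28 = 1272.

1272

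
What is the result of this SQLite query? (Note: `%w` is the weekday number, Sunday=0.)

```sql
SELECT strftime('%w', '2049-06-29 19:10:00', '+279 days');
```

First apply '+279 days': 2049-06-29 19:10:00 → 2050-04-04 19:10:00.
2050-04-04 is a Monday; with Sunday=0 that is 1.

1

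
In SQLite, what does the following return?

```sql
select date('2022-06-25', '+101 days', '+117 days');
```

Applying '+101 days' to 2022-06-25: counting 101 days forward gives 2022-10-04.
Applying '+117 days' to 2022-10-04: counting 117 days forward gives 2023-01-29.

2023-01-29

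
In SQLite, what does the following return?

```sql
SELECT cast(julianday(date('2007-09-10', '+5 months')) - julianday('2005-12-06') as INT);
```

796

Adding +5 months to 2007-09-10 gives 2008-02-10.
25 days remain in December 2005 after the 6th (31 − 6).
Full months from January 2006 through January 2008 contribute their day counts.
Then 10 days into February 2008.
Total: 25 + 31 + 28 + 31 + 30 + 31 + 30 + 31 + 31 + 30 + 31 + 30 + 31 + 31 + 28 + 31 + 30 + 31 + 30 + 31 + 31 + 30 + 31 + 30 + 31 + 31 + 10 = 796.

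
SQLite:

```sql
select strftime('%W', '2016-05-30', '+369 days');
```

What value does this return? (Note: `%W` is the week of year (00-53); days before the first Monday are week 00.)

22

First apply '+369 days': 2016-05-30 → 2017-06-03.
2017-06-03 is a Saturday. SQLite's %W counts Mondays since the year started; the result is 22.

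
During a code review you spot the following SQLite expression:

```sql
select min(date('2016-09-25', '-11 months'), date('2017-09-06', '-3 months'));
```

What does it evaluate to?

2015-10-25

date('2016-09-25', '-11 months') → 2015-10-25.
date('2017-09-06', '-3 months') → 2017-06-06.
Earlier of the two is 2015-10-25.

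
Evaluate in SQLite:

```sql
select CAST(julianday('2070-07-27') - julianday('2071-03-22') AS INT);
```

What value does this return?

4 days remain in July 2070 after the 27th (31 − 27).
Full months from August 2070 through February 2071 contribute their day counts.
Then 22 days into March 2071.
Total: 4 + 31 + 30 + 31 + 30 + 31 + 31 + 28 + 22 = 238.
The subtraction is earlier − later, so the result is −238 → -238.

-238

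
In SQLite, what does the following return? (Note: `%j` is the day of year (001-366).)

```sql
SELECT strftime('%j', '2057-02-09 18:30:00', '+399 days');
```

First apply '+399 days': 2057-02-09 18:30:00 → 2058-03-15 18:30:00.
Day-of-year for 2058-03-15: days since 2058-01-01 inclusive = 74, zero-padded to 074.

074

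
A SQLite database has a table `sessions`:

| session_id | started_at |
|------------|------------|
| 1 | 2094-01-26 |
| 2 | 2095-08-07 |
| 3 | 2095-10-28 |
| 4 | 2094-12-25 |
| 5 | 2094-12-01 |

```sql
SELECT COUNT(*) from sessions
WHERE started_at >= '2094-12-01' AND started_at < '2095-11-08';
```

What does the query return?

4

Rows in [2094-12-01, 2095-11-08): 2095-08-07, 2095-10-28, 2094-12-25, 2094-12-01 → 4 rows.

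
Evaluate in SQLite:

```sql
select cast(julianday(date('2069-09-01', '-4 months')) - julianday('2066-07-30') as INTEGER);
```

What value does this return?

Adding -4 months to 2069-09-01 gives 2069-05-01.
1 day remains in July 2066 after the 30th (31 − 30).
Full months from August 2066 through April 2069 contribute their day counts.
Then 1 day into May 2069.
Total: 1 + 31 + 30 + 31 + 30 + 31 + 31 + 28 + 31 + 30 + 31 + 30 + 31 + 31 + 30 + 31 + 30 + 31 + 31 + 29 + 31 + 30 + 31 + 30 + 31 + 31 + 30 + 31 + 30 + 31 + 31 + 28 + 31 + 30 + 1 = 1006.

1006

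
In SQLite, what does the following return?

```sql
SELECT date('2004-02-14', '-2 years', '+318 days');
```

Adding -2 years to 2004-02-14 gives 2002-02-14.
Applying '+318 days' to 2002-02-14: counting 318 days forward gives 2002-12-29.

2002-12-29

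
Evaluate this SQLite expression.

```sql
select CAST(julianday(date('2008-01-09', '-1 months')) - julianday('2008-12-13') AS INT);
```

Adding -1 month to 2008-01-09 gives 2007-12-09.
22 days remain in December 2007 after the 9th (31 − 9).
Full months from January 2008 through November 2008 contribute their day counts.
Then 13 days into December 2008.
Total: 22 + 31 + 29 + 31 + 30 + 31 + 30 + 31 + 31 + 30 + 31 + 30 + 13 = 370.
The subtraction is earlier − later, so the result is −370 → -370.

-370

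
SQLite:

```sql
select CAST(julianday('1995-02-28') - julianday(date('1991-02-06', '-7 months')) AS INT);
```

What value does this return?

1698

Adding -7 months to 1991-02-06 gives 1990-07-06.
25 days remain in July 1990 after the 6th (31 − 6).
Full months from August 1990 through January 1995 contribute their day counts.
Then 28 days into February 1995.
Total: 25 + 31 + 30 + 31 + 30 + 31 + 31 + 28 + 31 + 30 + 31 + 30 + 31 + 31 + 30 + 31 + 30 + 31 + 31 + 29 + 31 + 30 + 31 + 30 + 31 + 31 + 30 + 31 + 30 + 31 + 31 + 28 + 31 + 30 + 31 + 30 + 31 + 31 + 30 + 31 + 30 + 31 + 31 + 28 + 31 + 30 + 31 + 30 + 31 + 31 + 30 + 31 + 30 + 31 + 31 + 28 = 1698.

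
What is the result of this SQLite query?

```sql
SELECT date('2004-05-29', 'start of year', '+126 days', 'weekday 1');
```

`start of year` rewinds 2004-05-29 to 2004-01-01.
Applying '+126 days' to 2004-01-01: counting 126 days forward gives 2004-05-06.
`weekday 1` advances to the next Monday; 2004-05-06 is a Thursday, so it moves forward to 2004-05-10.

2004-05-10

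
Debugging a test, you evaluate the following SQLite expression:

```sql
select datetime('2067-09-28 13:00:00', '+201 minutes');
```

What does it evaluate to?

201 minutes = 3h 21m; +201 minutes from 2067-09-28 13:00:00 is 2067-09-28 16:21:00.

2067-09-28 16:21:00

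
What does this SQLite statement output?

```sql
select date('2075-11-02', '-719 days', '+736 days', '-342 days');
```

2074-12-12

Applying '-719 days' to 2075-11-02: counting 719 days back gives 2073-11-13.
Applying '+736 days' to 2073-11-13: counting 736 days forward gives 2075-11-19.
Applying '-342 days' to 2075-11-19: counting 342 days back gives 2074-12-12.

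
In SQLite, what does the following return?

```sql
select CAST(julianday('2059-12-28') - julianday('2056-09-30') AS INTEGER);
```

1184

0 days remain in September 2056 after the 30th (30 − 30).
Full months from October 2056 through November 2059 contribute their day counts.
Then 28 days into December 2059.
Total: 0 + 31 + 30 + 31 + 31 + 28 + 31 + 30 + 31 + 30 + 31 + 31 + 30 + 31 + 30 + 31 + 31 + 28 + 31 + 30 + 31 + 30 + 31 + 31 + 30 + 31 + 30 + 31 + 31 + 28 + 31 + 30 + 31 + 30 + 31 + 31 + 30 + 31 + 30 + 28 = 1184.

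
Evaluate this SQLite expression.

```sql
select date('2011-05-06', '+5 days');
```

Advancing 5 more days within May lands on 2011-05-11.

2011-05-11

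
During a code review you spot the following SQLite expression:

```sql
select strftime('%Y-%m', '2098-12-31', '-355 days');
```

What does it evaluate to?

2098-01

First apply '-355 days': 2098-12-31 → 2098-01-10.
`%Y-%m` extracts the year-month: 2098-01.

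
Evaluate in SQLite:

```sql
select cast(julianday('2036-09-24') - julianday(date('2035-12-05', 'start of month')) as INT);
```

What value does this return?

298

`start of month` rewinds 2035-12-05 to 2035-12-01.
30 days remain in December 2035 after the 1st (31 − 1).
Full months from January 2036 through August 2036 contribute their day counts.
Then 24 days into September 2036.
Total: 30 + 31 + 29 + 31 + 30 + 31 + 30 + 31 + 31 + 24 = 298.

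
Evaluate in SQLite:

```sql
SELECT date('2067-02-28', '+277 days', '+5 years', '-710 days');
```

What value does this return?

Applying '+277 days' to 2067-02-28: counting 277 days forward gives 2067-12-02.
Adding +5 years to 2067-12-02 gives 2072-12-02.
Applying '-710 days' to 2072-12-02: counting 710 days back gives 2070-12-23.

2070-12-23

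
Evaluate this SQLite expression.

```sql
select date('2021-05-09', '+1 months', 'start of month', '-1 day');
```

Adding +1 month to 2021-05-09 gives 2021-06-09.
`start of month` rewinds 2021-06-09 to 2021-06-01.
Going back 1 day from 2021-06-01 reaches 2021-05-31 (last day of May, 31 days).

2021-05-31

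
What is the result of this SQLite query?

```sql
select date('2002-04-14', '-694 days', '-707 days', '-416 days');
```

1997-04-23

Applying '-694 days' to 2002-04-14: counting 694 days back gives 2000-05-20.
Applying '-707 days' to 2000-05-20: counting 707 days back gives 1998-06-13.
Applying '-416 days' to 1998-06-13: counting 416 days back gives 1997-04-23.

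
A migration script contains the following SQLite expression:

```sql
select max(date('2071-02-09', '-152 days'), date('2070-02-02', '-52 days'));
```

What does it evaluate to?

date('2071-02-09', '-152 days') → 2070-09-10.
date('2070-02-02', '-52 days') → 2069-12-12.
Later of the two is 2070-09-10.

2070-09-10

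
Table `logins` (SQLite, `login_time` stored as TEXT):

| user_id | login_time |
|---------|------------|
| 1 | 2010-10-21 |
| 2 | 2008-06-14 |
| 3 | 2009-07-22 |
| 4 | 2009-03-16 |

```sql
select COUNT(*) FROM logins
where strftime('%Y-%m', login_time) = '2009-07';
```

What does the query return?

1

Rows with year-month 2009-07: 2009-07-22 → 1.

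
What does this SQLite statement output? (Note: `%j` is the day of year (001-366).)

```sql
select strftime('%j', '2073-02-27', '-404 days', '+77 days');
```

First apply '-404 days', '+77 days': 2073-02-27 → 2072-04-06.
Day-of-year for 2072-04-06: days since 2072-01-01 inclusive = 97, zero-padded to 097.

097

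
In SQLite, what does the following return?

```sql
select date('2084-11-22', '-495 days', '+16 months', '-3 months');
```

2084-08-16

Applying '-495 days' to 2084-11-22: counting 495 days back gives 2083-07-16.
Adding +16 months to 2083-07-16 gives 2084-11-16.
Adding -3 months to 2084-11-16 gives 2084-08-16.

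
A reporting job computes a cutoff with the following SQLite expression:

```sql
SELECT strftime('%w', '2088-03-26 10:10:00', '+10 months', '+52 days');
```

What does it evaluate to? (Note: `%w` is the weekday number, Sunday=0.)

First apply '+10 months', '+52 days': 2088-03-26 10:10:00 → 2089-03-19 10:10:00.
2089-03-19 is a Saturday; with Sunday=0 that is 6.

6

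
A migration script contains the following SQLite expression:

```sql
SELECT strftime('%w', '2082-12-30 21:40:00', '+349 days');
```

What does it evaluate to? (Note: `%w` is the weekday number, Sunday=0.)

First apply '+349 days': 2082-12-30 21:40:00 → 2083-12-14 21:40:00.
2083-12-14 is a Tuesday; with Sunday=0 that is 2.

2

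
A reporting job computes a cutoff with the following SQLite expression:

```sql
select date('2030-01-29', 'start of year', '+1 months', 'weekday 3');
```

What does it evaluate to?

2030-02-06

`start of year` rewinds 2030-01-29 to 2030-01-01.
Adding +1 month to 2030-01-01 gives 2030-02-01.
`weekday 3` advances to the next Wednesday; 2030-02-01 is a Friday, so it moves forward to 2030-02-06.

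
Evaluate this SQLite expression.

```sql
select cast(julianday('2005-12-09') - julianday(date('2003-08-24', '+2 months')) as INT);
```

777

Adding +2 months to 2003-08-24 gives 2003-10-24.
7 days remain in October 2003 after the 24th (31 − 24).
Full months from November 2003 through November 2005 contribute their day counts.
Then 9 days into December 2005.
Total: 7 + 30 + 31 + 31 + 29 + 31 + 30 + 31 + 30 + 31 + 31 + 30 + 31 + 30 + 31 + 31 + 28 + 31 + 30 + 31 + 30 + 31 + 31 + 30 + 31 + 30 + 9 = 777.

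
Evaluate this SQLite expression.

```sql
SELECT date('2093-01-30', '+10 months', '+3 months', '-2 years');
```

2092-03-02

Adding +10 months to 2093-01-30 gives 2093-11-30.
Adding +3 months to 2093-11-30 targets 2094-02-30. February 2094 has only 28 days, so SQLite normalizes the 2-day overflow forward to 2094-03-02.
Adding -2 years to 2094-03-02 gives 2092-03-02.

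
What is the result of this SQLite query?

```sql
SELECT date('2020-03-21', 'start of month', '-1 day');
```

2020-02-29

`start of month` rewinds 2020-03-21 to 2020-03-01.
Going back 1 day from 2020-03-01 reaches 2020-02-29 (last day of February, 29 days).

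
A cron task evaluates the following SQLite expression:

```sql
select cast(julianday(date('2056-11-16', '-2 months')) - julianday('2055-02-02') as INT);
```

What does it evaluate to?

592

Adding -2 months to 2056-11-16 gives 2056-09-16.
26 days remain in February 2055 after the 2nd (28 − 2).
Full months from March 2055 through August 2056 contribute their day counts.
Then 16 days into September 2056.
Total: 26 + 31 + 30 + 31 + 30 + 31 + 31 + 30 + 31 + 30 + 31 + 31 + 29 + 31 + 30 + 31 + 30 + 31 + 31 + 16 = 592.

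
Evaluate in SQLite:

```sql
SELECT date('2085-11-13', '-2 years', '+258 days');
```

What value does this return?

Adding -2 years to 2085-11-13 gives 2083-11-13.
Applying '+258 days' to 2083-11-13: counting 258 days forward gives 2084-07-28.

2084-07-28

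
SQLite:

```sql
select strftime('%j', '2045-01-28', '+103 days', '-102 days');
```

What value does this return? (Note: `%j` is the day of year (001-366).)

First apply '+103 days', '-102 days': 2045-01-28 → 2045-01-29.
Day-of-year for 2045-01-29: days since 2045-01-01 inclusive = 29, zero-padded to 029.

029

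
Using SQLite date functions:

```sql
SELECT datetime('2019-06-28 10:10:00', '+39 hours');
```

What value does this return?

2019-06-30 01:10:00

+39 hours from 2019-06-28 10:10:00 is 2019-06-30 01:10:00 (crosses midnight).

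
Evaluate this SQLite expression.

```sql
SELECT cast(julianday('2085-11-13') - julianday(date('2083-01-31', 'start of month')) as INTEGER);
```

`start of month` rewinds 2083-01-31 to 2083-01-01.
30 days remain in January 2083 after the 1st (31 − 1).
Full months from February 2083 through October 2085 contribute their day counts.
Then 13 days into November 2085.
Total: 30 + 28 + 31 + 30 + 31 + 30 + 31 + 31 + 30 + 31 + 30 + 31 + 31 + 29 + 31 + 30 + 31 + 30 + 31 + 31 + 30 + 31 + 30 + 31 + 31 + 28 + 31 + 30 + 31 + 30 + 31 + 31 + 30 + 31 + 13 = 1047.

1047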